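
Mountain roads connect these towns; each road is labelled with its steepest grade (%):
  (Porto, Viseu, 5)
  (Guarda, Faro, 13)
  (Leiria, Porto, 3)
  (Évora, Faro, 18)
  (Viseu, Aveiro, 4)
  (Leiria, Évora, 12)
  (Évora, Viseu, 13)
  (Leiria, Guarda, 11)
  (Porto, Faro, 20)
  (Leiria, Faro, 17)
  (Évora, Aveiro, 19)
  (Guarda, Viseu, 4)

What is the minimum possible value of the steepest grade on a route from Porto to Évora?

Comparing a few candidate routes:
Porto→Leiria→Guarda→Viseu→Évora: max(3, 11, 4, 13) = 13
Porto→Viseu→Guarda→Leiria→Évora: max(5, 4, 11, 12) = 12
Porto→Leiria→Évora: max(3, 12) = 12
Porto→Viseu→Évora: max(5, 13) = 13
Porto→Viseu→Guarda→Faro→Leiria→Évora: max(5, 4, 13, 17, 12) = 17
The minimum achievable maximum is 12%.

12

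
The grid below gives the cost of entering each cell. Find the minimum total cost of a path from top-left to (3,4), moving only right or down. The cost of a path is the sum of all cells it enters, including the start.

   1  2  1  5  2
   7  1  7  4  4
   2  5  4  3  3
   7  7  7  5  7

Cheapest: (0,0) → (0,1) → (0,2) → (0,3) → (0,4) → (1,4) → (2,4) → (3,4)
  1 + 2 + 1 + 5 + 2 + 4 + 3 + 7 = 25

25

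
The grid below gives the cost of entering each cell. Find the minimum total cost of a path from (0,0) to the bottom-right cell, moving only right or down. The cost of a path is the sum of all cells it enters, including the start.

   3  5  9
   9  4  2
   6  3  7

21

One optimal route is r0c0→r0c1→r1c1→r1c2→r2c2.
Its cost is 3 + 5 + 4 + 2 + 7 = 21.
For comparison, the top-then-right route costs 26.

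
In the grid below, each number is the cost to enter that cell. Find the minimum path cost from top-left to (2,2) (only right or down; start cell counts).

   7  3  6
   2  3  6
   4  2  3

17

Best path: r0c0→r1c0→r1c1→r2c1→r2c2
Cost: 7 + 2 + 3 + 2 + 3 = 17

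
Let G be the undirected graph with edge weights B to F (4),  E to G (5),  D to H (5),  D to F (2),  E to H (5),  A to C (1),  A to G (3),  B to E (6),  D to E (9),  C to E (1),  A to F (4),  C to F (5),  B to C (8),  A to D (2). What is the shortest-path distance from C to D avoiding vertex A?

Some routes from C to D avoiding A:
C - E - D: 1 + 9 = 10
C - E - H - D: 1 + 5 + 5 = 11
C - B - F - D: 8 + 4 + 2 = 14
C - F - D: 5 + 2 = 7
C - E - B - F - D: 1 + 6 + 4 + 2 = 13
Shortest: 7.

7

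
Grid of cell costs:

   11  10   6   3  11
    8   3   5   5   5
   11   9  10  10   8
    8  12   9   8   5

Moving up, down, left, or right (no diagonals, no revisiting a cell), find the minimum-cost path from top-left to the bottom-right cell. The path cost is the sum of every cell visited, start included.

Cheapest: (0,0) → (1,0) → (1,1) → (1,2) → (1,3) → (1,4) → (2,4) → (3,4)
  11 + 8 + 3 + 5 + 5 + 5 + 8 + 5 = 50

50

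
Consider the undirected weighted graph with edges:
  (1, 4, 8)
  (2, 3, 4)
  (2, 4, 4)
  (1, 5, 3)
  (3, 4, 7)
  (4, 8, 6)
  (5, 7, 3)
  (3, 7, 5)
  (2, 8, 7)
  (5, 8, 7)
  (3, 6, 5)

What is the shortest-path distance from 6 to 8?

16

A few of the 6→8 routes:
6 - 3 - 4 - 1 - 5 - 8: 5 + 7 + 8 + 3 + 7 = 30
6 - 3 - 4 - 2 - 8: 5 + 7 + 4 + 7 = 23
6 - 3 - 2 - 8: 5 + 4 + 7 = 16
6 - 3 - 7 - 5 - 8: 5 + 5 + 3 + 7 = 20
6 - 3 - 2 - 4 - 8: 5 + 4 + 4 + 6 = 19
6 - 3 - 4 - 8: 5 + 7 + 6 = 18
The minimum is 16.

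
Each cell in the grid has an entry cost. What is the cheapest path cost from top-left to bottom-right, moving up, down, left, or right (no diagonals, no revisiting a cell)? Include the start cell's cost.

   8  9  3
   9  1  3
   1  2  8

28

One optimal route is [0,0] -> [0,1] -> [1,1] -> [2,1] -> [2,2].
Its cost is 8 + 9 + 1 + 2 + 8 = 28.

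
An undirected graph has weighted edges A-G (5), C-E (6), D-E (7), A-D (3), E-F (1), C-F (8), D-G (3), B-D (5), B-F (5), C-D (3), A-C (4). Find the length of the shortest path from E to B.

Checking several routes:
E -> C -> D -> B: 6 + 3 + 5 = 14
E -> F -> B: 1 + 5 = 6
E -> D -> B: 7 + 5 = 12
The minimum is 6.

6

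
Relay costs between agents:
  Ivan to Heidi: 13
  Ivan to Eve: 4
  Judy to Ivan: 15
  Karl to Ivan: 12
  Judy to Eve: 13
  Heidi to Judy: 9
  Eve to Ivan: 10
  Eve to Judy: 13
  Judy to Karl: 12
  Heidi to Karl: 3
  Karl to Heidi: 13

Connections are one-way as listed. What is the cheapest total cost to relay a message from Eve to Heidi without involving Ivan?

38

Candidate routes:
Eve - Judy - Karl - Heidi: 13 + 12 + 13 = 38
Best route has total 38.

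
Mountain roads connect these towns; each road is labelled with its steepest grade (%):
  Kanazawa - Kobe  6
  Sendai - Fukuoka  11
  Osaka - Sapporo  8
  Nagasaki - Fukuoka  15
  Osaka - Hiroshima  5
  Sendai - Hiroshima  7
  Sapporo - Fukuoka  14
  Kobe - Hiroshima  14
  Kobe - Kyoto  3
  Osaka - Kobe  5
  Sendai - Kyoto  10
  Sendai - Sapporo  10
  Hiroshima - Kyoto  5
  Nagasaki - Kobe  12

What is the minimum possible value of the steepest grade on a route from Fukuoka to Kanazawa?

11

A few of the Fukuoka→Kanazawa routes:
Fukuoka - Sendai - Sapporo - Osaka - Hiroshima - Kyoto - Kobe - Kanazawa: max(11, 10, 8, 5, 5, 3, 6) = 11
Fukuoka - Sendai - Hiroshima - Osaka - Kobe - Kanazawa: max(11, 7, 5, 5, 6) = 11
Fukuoka - Sendai - Sapporo - Osaka - Kobe - Kanazawa: max(11, 10, 8, 5, 6) = 11
Fukuoka - Sendai - Hiroshima - Kyoto - Kobe - Kanazawa: max(11, 7, 5, 3, 6) = 11
Smallest bottleneck: 11%.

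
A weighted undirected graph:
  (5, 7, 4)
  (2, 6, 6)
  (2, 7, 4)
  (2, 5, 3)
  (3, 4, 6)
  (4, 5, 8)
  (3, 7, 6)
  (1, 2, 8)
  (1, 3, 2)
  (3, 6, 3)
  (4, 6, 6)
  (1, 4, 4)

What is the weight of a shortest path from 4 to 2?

11

A few of the 4→2 routes:
4 → 3 → 6 → 2: 6 + 3 + 6 = 15
4 → 5 → 2: 8 + 3 = 11
4 → 1 → 3 → 6 → 2: 4 + 2 + 3 + 6 = 15
4 → 1 → 2: 4 + 8 = 12
4 → 6 → 2: 6 + 6 = 12
Best route has total 11.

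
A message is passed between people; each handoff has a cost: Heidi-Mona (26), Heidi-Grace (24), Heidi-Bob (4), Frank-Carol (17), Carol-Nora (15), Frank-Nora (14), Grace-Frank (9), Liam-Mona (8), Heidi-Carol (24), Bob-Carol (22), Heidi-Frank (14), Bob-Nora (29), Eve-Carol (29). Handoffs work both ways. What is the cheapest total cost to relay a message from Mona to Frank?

A few of the Mona→Frank routes:
Mona -> Heidi -> Frank: 26 + 14 = 40
Mona -> Heidi -> Grace -> Frank: 26 + 24 + 9 = 59
Mona -> Heidi -> Carol -> Frank: 26 + 24 + 17 = 67
Best route has total 40.

40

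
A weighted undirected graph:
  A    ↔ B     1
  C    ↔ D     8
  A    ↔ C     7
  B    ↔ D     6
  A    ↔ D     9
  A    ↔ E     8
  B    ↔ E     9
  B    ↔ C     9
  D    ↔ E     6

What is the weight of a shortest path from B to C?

A few of the B→C routes:
B-D-C: 6 + 8 = 14
B-C: 9
B-A-D-C: 1 + 9 + 8 = 18
B-A-C: 1 + 7 = 8
The minimum is 8.

8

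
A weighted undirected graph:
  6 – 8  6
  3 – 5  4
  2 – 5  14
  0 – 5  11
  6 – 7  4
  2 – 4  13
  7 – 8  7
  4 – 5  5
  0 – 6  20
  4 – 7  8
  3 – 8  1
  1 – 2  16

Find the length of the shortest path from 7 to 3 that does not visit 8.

Paths from 7 to 3 avoiding 8:
7→4→5→3: 8 + 5 + 4 = 17
7→6→0→5→3: 4 + 20 + 11 + 4 = 39
7→4→2→5→3: 8 + 13 + 14 + 4 = 39
Best route has total 17.

17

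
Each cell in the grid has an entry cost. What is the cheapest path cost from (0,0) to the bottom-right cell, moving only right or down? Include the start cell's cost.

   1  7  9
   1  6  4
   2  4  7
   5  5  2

Take [0,0] -> [1,0] -> [2,0] -> [2,1] -> [3,1] -> [3,2] for a total of 1 + 1 + 2 + 4 + 5 + 2 = 15.

15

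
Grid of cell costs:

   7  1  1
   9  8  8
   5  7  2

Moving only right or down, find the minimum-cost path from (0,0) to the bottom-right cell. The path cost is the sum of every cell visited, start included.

19

One optimal route is [0,0]→[0,1]→[0,2]→[1,2]→[2,2].
Its cost is 7 + 1 + 1 + 8 + 2 = 19.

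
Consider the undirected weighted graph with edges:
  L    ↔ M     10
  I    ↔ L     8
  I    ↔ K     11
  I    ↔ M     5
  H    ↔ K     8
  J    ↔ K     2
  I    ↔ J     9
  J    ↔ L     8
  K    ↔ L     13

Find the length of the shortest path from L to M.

A few of the L→M routes:
L - J - I - M: 8 + 9 + 5 = 22
L - I - M: 8 + 5 = 13
L - M: 10
The minimum is 10.

10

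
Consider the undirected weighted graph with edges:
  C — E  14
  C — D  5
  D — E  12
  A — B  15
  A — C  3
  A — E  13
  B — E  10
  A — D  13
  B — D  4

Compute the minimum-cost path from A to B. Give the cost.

12

A few of the A→B routes:
A-B: 15
A-C-D-B: 3 + 5 + 4 = 12
A-D-B: 13 + 4 = 17
The minimum is 12.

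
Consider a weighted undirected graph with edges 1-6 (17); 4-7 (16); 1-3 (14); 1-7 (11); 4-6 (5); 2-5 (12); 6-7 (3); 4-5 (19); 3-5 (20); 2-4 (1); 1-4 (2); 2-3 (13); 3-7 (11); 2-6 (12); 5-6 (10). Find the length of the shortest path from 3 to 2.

13

Checking several routes:
3 → 7 → 6 → 4 → 2: 11 + 3 + 5 + 1 = 20
3 → 2: 13
3 → 1 → 4 → 2: 14 + 2 + 1 = 17
Shortest: 13.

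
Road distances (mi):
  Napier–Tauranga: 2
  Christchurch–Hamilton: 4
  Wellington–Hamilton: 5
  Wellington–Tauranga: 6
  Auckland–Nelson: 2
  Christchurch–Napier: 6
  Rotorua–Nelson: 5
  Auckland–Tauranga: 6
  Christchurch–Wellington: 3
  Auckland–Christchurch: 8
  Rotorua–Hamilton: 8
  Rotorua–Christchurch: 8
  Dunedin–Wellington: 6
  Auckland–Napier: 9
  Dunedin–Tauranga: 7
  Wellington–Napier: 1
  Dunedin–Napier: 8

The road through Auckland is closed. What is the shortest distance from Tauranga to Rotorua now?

14

Comparing a few candidate routes:
Tauranga → Napier → Christchurch → Rotorua: 2 + 6 + 8 = 16
Tauranga → Napier → Wellington → Hamilton → Rotorua: 2 + 1 + 5 + 8 = 16
Tauranga → Napier → Wellington → Christchurch → Rotorua: 2 + 1 + 3 + 8 = 14
Best route has total 14 mi.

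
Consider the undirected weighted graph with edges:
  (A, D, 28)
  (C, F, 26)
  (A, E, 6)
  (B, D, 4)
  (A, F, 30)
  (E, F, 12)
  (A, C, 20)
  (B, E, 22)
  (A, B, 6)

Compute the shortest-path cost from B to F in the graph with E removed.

Candidate routes:
B -> A -> F: 6 + 30 = 36
B -> D -> A -> C -> F: 4 + 28 + 20 + 26 = 78
B -> A -> C -> F: 6 + 20 + 26 = 52
B -> D -> A -> F: 4 + 28 + 30 = 62
Best route has total 36.

36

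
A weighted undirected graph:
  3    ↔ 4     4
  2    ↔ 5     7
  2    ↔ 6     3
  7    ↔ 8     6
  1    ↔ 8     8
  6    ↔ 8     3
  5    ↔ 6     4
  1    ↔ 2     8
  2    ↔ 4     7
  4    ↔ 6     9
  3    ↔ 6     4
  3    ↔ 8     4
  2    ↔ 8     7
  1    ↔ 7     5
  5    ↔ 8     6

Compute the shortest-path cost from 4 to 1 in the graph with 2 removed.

A few of the 4→1 routes:
4→3→6→8→1: 4 + 4 + 3 + 8 = 19
4→3→8→7→1: 4 + 4 + 6 + 5 = 19
4→6→8→1: 9 + 3 + 8 = 20
4→3→8→1: 4 + 4 + 8 = 16
Best route has total 16.

16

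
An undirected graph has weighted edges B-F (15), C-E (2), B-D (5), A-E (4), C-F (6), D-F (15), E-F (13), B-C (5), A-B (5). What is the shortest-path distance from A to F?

Comparing a few candidate routes:
A-E-F: 4 + 13 = 17
A-B-C-F: 5 + 5 + 6 = 16
A-E-C-F: 4 + 2 + 6 = 12
A-B-C-E-F: 5 + 5 + 2 + 13 = 25
A-B-D-F: 5 + 5 + 15 = 25
A-B-F: 5 + 15 = 20
Shortest: 12.

12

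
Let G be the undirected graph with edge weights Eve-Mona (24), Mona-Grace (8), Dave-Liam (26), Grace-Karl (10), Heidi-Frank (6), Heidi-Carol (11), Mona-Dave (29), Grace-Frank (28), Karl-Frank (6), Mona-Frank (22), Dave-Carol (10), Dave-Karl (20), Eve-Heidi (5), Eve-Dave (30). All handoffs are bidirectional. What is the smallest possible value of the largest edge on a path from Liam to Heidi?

Checking several routes:
Liam→Dave→Carol→Heidi: max(26, 10, 11) = 26
Liam→Dave→Karl→Grace→Mona→Frank→Heidi: max(26, 20, 10, 8, 22, 6) = 26
Liam→Dave→Karl→Grace→Mona→Eve→Heidi: max(26, 20, 10, 8, 24, 5) = 26
Liam→Dave→Karl→Frank→Heidi: max(26, 20, 6, 6) = 26
Liam→Dave→Karl→Grace→Frank→Mona→Eve→Heidi: max(26, 20, 10, 28, 22, 24, 5) = 28
Liam→Dave→Karl→Frank→Mona→Eve→Heidi: max(26, 20, 6, 22, 24, 5) = 26
Smallest bottleneck: 26.

26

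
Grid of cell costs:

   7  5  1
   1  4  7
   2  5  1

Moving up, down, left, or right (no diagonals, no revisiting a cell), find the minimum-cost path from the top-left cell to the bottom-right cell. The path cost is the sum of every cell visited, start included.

16

One optimal route is (0,0) → (1,0) → (2,0) → (2,1) → (2,2).
Its cost is 7 + 1 + 2 + 5 + 1 = 16.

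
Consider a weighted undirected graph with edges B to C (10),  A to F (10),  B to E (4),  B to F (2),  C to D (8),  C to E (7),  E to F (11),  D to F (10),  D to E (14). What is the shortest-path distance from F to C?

12

Comparing a few candidate routes:
F → D → C: 10 + 8 = 18
F → B → C: 2 + 10 = 12
F → E → C: 11 + 7 = 18
F → B → E → C: 2 + 4 + 7 = 13
F → E → B → C: 11 + 4 + 10 = 25
Shortest: 12.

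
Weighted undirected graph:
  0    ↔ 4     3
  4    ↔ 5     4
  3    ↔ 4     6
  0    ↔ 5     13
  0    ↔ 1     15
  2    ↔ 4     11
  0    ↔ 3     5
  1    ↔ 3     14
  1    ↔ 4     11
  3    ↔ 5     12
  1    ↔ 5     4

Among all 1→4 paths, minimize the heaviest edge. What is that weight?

Comparing a few candidate routes:
1 - 5 - 3 - 0 - 4: max(4, 12, 5, 3) = 12
1 - 5 - 0 - 4: max(4, 13, 3) = 13
1 - 5 - 4: max(4, 4) = 4
1 - 5 - 3 - 4: max(4, 12, 6) = 12
1 - 4: max(11) = 11
The minimum achievable maximum is 4.

4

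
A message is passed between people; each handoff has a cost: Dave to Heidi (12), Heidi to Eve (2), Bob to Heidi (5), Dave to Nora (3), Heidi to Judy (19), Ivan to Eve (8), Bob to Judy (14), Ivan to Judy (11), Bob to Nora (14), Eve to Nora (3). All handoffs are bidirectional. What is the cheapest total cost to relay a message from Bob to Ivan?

Checking several routes:
Bob-Heidi-Eve-Ivan: 5 + 2 + 8 = 15
Bob-Nora-Dave-Heidi-Eve-Ivan: 14 + 3 + 12 + 2 + 8 = 39
Bob-Heidi-Judy-Ivan: 5 + 19 + 11 = 35
Bob-Heidi-Dave-Nora-Eve-Ivan: 5 + 12 + 3 + 3 + 8 = 31
Bob-Nora-Eve-Ivan: 14 + 3 + 8 = 25
Bob-Judy-Ivan: 14 + 11 = 25
Best route has total 15.

15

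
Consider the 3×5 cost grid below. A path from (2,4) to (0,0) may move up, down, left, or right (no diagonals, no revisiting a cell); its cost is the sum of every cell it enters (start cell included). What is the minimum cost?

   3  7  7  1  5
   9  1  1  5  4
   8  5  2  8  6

27

Cheapest: (2,4) → (1,4) → (1,3) → (1,2) → (1,1) → (0,1) → (0,0)
  6 + 4 + 5 + 1 + 1 + 7 + 3 = 27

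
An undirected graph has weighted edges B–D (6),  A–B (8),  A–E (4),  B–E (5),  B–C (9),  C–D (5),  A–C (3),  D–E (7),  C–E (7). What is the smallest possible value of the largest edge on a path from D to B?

Some routes from D to B:
D -> E -> B: max(7, 5) = 7
D -> C -> E -> B: max(5, 7, 5) = 7
D -> E -> A -> B: max(7, 4, 8) = 8
D -> B: max(6) = 6
D -> C -> A -> E -> B: max(5, 3, 4, 5) = 5
D -> E -> C -> A -> B: max(7, 7, 3, 8) = 8
The minimum achievable maximum is 5.

5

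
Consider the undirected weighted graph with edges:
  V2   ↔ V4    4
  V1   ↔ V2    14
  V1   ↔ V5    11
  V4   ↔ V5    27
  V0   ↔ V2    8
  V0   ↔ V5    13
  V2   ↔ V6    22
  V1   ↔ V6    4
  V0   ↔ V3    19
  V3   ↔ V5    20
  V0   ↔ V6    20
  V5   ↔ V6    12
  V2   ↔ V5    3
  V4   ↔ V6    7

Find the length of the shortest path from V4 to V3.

27

Some routes from V4 to V3:
V4→V2→V5→V3: 4 + 3 + 20 = 27
V4→V2→V5→V0→V3: 4 + 3 + 13 + 19 = 39
V4→V2→V0→V3: 4 + 8 + 19 = 31
Best route has total 27.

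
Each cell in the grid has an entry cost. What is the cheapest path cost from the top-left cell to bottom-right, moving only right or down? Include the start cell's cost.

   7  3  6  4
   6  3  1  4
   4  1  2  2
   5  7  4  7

25

One optimal route is [0,0] → [0,1] → [1,1] → [1,2] → [2,2] → [2,3] → [3,3].
Its cost is 7 + 3 + 3 + 1 + 2 + 2 + 7 = 25.
(Top row then right column would cost 33.)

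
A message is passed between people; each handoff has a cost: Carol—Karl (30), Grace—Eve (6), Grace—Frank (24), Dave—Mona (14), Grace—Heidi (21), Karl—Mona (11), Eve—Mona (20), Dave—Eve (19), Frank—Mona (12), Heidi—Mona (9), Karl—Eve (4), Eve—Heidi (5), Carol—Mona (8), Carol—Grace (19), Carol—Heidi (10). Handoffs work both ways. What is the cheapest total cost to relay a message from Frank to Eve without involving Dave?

Checking several routes:
Frank - Mona - Karl - Eve: 12 + 11 + 4 = 27
Frank - Grace - Eve: 24 + 6 = 30
Frank - Mona - Heidi - Eve: 12 + 9 + 5 = 26
Frank - Mona - Eve: 12 + 20 = 32
The minimum is 26.

26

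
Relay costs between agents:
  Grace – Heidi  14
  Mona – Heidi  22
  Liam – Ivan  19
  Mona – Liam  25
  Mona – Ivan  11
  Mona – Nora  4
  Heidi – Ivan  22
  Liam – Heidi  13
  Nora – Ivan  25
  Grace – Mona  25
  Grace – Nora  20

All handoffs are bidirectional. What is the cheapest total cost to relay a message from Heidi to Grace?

14

A few of the Heidi→Grace routes:
Heidi -> Mona -> Nora -> Grace: 22 + 4 + 20 = 46
Heidi -> Ivan -> Mona -> Grace: 22 + 11 + 25 = 58
Heidi -> Grace: 14
Heidi -> Mona -> Grace: 22 + 25 = 47
Heidi -> Liam -> Mona -> Nora -> Grace: 13 + 25 + 4 + 20 = 62
Heidi -> Ivan -> Mona -> Nora -> Grace: 22 + 11 + 4 + 20 = 57
The minimum is 14.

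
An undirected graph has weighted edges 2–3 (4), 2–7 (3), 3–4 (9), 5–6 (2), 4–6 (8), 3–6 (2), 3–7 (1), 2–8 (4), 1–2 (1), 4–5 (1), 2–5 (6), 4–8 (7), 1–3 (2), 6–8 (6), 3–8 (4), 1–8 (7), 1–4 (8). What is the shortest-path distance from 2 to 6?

5

A few of the 2→6 routes:
2-3-6: 4 + 2 = 6
2-1-3-6: 1 + 2 + 2 = 5
2-5-6: 6 + 2 = 8
2-7-3-6: 3 + 1 + 2 = 6
Shortest: 5.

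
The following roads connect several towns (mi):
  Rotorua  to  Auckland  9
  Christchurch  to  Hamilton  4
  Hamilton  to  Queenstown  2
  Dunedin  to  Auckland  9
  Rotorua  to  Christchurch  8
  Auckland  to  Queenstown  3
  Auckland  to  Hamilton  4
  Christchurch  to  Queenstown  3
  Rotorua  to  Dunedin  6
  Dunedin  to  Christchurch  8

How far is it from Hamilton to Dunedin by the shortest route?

12

Some routes from Hamilton to Dunedin:
Hamilton→Queenstown→Auckland→Dunedin: 2 + 3 + 9 = 14
Hamilton→Queenstown→Christchurch→Dunedin: 2 + 3 + 8 = 13
Hamilton→Auckland→Dunedin: 4 + 9 = 13
Hamilton→Christchurch→Dunedin: 4 + 8 = 12
Best route has total 12 mi.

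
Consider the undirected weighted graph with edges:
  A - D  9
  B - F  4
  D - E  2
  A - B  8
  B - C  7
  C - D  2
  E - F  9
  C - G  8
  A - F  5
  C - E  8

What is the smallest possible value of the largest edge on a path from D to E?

Some routes from D to E:
D -> A -> F -> B -> C -> E: max(9, 5, 4, 7, 8) = 9
D -> E: max(2) = 2
D -> A -> B -> F -> E: max(9, 8, 4, 9) = 9
D -> C -> E: max(2, 8) = 8
D -> A -> F -> E: max(9, 5, 9) = 9
The minimum achievable maximum is 2.

2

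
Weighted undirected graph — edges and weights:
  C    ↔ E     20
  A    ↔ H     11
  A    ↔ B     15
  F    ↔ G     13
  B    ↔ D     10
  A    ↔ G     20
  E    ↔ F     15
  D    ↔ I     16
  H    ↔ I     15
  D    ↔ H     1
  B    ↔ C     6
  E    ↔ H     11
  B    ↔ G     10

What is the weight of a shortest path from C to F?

29

Comparing a few candidate routes:
C-B-D-H-E-F: 6 + 10 + 1 + 11 + 15 = 43
C-E-F: 20 + 15 = 35
C-B-G-F: 6 + 10 + 13 = 29
Best route has total 29.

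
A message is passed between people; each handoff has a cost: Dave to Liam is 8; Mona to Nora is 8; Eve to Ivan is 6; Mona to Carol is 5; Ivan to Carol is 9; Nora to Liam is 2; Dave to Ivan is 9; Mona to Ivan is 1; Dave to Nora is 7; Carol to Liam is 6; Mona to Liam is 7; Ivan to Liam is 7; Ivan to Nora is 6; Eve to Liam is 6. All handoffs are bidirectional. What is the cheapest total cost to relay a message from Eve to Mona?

Some routes from Eve to Mona:
Eve - Liam - Nora - Mona: 6 + 2 + 8 = 16
Eve - Ivan - Mona: 6 + 1 = 7
Eve - Liam - Mona: 6 + 7 = 13
Eve - Liam - Nora - Ivan - Mona: 6 + 2 + 6 + 1 = 15
Eve - Liam - Carol - Mona: 6 + 6 + 5 = 17
Eve - Liam - Ivan - Mona: 6 + 7 + 1 = 14
The minimum is 7.

7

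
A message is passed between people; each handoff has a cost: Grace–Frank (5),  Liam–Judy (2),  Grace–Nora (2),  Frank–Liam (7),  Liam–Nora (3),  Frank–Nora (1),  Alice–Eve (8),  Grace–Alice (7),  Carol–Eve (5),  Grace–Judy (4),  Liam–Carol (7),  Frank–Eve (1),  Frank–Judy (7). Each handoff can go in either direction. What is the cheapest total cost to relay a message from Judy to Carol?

9

Checking several routes:
Judy → Frank → Eve → Carol: 7 + 1 + 5 = 13
Judy → Grace → Nora → Frank → Eve → Carol: 4 + 2 + 1 + 1 + 5 = 13
Judy → Liam → Nora → Frank → Eve → Carol: 2 + 3 + 1 + 1 + 5 = 12
Judy → Liam → Carol: 2 + 7 = 9
Best route has total 9.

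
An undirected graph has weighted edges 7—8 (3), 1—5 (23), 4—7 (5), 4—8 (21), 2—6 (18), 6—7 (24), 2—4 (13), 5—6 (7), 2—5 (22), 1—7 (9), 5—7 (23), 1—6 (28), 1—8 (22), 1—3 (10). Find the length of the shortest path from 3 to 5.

A few of the 3→5 routes:
3→1→5: 10 + 23 = 33
3→1→6→5: 10 + 28 + 7 = 45
3→1→7→5: 10 + 9 + 23 = 42
Shortest: 33.

33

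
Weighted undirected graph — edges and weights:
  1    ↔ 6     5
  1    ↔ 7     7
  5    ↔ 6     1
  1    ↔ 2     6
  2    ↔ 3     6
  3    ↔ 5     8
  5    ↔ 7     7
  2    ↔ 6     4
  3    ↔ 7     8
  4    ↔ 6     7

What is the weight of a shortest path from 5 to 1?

6

Checking several routes:
5 -> 7 -> 1: 7 + 7 = 14
5 -> 6 -> 1: 1 + 5 = 6
5 -> 3 -> 2 -> 6 -> 1: 8 + 6 + 4 + 5 = 23
5 -> 3 -> 2 -> 1: 8 + 6 + 6 = 20
5 -> 3 -> 7 -> 1: 8 + 8 + 7 = 23
5 -> 6 -> 2 -> 1: 1 + 4 + 6 = 11
Shortest: 6.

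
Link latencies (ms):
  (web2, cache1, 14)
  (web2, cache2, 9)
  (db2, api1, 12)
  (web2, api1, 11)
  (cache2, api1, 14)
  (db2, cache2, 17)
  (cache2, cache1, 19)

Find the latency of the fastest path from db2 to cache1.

Some routes from db2 to cache1:
db2-cache2-web2-cache1: 17 + 9 + 14 = 40
db2-cache2-cache1: 17 + 19 = 36
db2-api1-web2-cache1: 12 + 11 + 14 = 37
The minimum is 36 ms.

36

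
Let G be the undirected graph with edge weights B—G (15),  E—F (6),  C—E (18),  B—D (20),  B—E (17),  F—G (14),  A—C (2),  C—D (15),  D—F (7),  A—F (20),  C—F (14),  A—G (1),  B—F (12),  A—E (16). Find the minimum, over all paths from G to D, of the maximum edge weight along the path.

Some routes from G to D:
G -> F -> D: max(14, 7) = 14
G -> A -> C -> D: max(1, 2, 15) = 15
G -> B -> F -> D: max(15, 12, 7) = 15
G -> B -> F -> C -> D: max(15, 12, 14, 15) = 15
G -> A -> C -> F -> D: max(1, 2, 14, 7) = 14
The minimum achievable maximum is 14.

14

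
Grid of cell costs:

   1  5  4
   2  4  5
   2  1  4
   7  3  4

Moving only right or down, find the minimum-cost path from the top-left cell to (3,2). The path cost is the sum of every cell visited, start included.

Best path: (0,0) → (1,0) → (2,0) → (2,1) → (3,1) → (3,2)
Cost: 1 + 2 + 2 + 1 + 3 + 4 = 13
For comparison, the top-then-right route costs 23.

13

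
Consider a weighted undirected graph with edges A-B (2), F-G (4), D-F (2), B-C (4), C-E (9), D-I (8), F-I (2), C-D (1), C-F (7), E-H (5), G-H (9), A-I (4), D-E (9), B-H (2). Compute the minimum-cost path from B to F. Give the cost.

7

Comparing a few candidate routes:
B → C → D → F: 4 + 1 + 2 = 7
B → C → F: 4 + 7 = 11
B → A → I → F: 2 + 4 + 2 = 8
B → H → G → F: 2 + 9 + 4 = 15
B → C → D → I → F: 4 + 1 + 8 + 2 = 15
B → A → I → D → F: 2 + 4 + 8 + 2 = 16
Shortest: 7.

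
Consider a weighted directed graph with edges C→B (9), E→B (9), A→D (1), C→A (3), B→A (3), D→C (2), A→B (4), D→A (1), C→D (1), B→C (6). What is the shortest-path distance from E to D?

13

Candidate routes:
E → B → C → D: 9 + 6 + 1 = 16
E → B → A → D: 9 + 3 + 1 = 13
E → B → C → A → D: 9 + 6 + 3 + 1 = 19
Shortest: 13.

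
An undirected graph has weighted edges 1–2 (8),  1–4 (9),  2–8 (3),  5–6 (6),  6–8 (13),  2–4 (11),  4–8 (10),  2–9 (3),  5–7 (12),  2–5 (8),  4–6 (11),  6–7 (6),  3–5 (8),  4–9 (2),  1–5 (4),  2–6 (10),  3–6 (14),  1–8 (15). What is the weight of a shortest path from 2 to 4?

5

Some routes from 2 to 4:
2 -> 5 -> 1 -> 4: 8 + 4 + 9 = 21
2 -> 4: 11
2 -> 9 -> 4: 3 + 2 = 5
2 -> 8 -> 4: 3 + 10 = 13
2 -> 6 -> 4: 10 + 11 = 21
2 -> 1 -> 4: 8 + 9 = 17
The minimum is 5.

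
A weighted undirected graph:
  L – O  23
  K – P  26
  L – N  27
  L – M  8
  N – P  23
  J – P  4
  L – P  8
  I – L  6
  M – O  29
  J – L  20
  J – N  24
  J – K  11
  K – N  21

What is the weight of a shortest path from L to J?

Comparing a few candidate routes:
L → P → N → J: 8 + 23 + 24 = 55
L → P → K → J: 8 + 26 + 11 = 45
L → N → P → J: 27 + 23 + 4 = 54
L → P → J: 8 + 4 = 12
L → J: 20
L → N → J: 27 + 24 = 51
The minimum is 12.

12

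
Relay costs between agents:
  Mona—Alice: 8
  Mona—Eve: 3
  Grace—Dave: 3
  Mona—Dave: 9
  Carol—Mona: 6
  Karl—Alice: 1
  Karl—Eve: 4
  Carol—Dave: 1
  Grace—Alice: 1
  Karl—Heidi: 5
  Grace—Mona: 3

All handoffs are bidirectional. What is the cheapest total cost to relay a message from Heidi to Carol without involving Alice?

18

Candidate routes:
Heidi - Karl - Eve - Mona - Grace - Dave - Carol: 5 + 4 + 3 + 3 + 3 + 1 = 19
Heidi - Karl - Eve - Mona - Carol: 5 + 4 + 3 + 6 = 18
Heidi - Karl - Eve - Mona - Dave - Carol: 5 + 4 + 3 + 9 + 1 = 22
Best route has total 18.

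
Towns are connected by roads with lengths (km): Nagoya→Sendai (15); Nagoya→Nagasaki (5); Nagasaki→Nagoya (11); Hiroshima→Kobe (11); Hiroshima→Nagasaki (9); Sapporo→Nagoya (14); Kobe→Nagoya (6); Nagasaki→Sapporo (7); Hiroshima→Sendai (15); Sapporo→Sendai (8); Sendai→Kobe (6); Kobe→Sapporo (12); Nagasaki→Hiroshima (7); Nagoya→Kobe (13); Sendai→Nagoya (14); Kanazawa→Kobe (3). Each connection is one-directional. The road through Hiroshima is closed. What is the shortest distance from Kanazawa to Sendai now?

Candidate routes:
Kanazawa-Kobe-Sapporo-Nagoya-Sendai: 3 + 12 + 14 + 15 = 44
Kanazawa-Kobe-Nagoya-Nagasaki-Sapporo-Sendai: 3 + 6 + 5 + 7 + 8 = 29
Kanazawa-Kobe-Nagoya-Sendai: 3 + 6 + 15 = 24
Kanazawa-Kobe-Sapporo-Sendai: 3 + 12 + 8 = 23
The minimum is 23 km.

23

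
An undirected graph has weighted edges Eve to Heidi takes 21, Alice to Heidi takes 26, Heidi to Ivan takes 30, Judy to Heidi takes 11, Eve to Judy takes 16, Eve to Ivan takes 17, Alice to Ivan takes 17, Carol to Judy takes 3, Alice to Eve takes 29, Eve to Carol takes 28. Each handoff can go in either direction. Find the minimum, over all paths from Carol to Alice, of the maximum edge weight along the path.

17

Some routes from Carol to Alice:
Carol→Judy→Heidi→Eve→Ivan→Alice: max(3, 11, 21, 17, 17) = 21
Carol→Judy→Heidi→Alice: max(3, 11, 26) = 26
Carol→Judy→Eve→Ivan→Alice: max(3, 16, 17, 17) = 17
Best route has worst link 17.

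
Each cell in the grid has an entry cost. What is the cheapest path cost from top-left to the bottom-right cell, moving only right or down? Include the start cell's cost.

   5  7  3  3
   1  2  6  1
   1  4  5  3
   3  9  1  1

18

Path (0,0) → (1,0) → (2,0) → (2,1) → (2,2) → (3,2) → (3,3): 5 + 1 + 1 + 4 + 5 + 1 + 1 = 18.
(Top row then right column would cost 23.)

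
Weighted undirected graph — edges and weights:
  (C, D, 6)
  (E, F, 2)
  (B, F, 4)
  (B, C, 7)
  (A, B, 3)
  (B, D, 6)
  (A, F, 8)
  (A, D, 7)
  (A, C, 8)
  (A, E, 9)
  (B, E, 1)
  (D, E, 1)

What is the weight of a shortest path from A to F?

Comparing a few candidate routes:
A - B - F: 3 + 4 = 7
A - F: 8
A - B - E - F: 3 + 1 + 2 = 6
Best route has total 6.

6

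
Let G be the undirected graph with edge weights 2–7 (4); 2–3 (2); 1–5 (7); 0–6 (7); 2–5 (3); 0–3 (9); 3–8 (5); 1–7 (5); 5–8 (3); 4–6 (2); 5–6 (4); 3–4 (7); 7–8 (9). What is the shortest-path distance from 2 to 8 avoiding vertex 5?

7

Paths from 2 to 8 avoiding 5:
2 - 3 - 8: 2 + 5 = 7
2 - 7 - 8: 4 + 9 = 13
Shortest: 7.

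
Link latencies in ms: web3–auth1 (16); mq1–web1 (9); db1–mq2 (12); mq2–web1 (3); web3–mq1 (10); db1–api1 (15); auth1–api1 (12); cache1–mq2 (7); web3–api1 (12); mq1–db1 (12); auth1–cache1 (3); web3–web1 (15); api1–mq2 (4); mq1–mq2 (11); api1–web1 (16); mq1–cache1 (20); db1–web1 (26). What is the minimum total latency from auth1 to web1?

Comparing a few candidate routes:
auth1-web3-web1: 16 + 15 = 31
auth1-cache1-mq2-api1-web1: 3 + 7 + 4 + 16 = 30
auth1-cache1-mq2-mq1-web1: 3 + 7 + 11 + 9 = 30
auth1-api1-web1: 12 + 16 = 28
auth1-cache1-mq2-web1: 3 + 7 + 3 = 13
auth1-api1-mq2-web1: 12 + 4 + 3 = 19
The minimum is 13 ms.

13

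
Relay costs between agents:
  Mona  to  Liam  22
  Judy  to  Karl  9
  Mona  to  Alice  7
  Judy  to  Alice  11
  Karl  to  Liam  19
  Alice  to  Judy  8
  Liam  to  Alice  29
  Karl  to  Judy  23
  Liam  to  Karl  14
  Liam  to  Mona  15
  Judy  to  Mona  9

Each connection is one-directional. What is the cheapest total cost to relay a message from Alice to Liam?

Paths from Alice to Liam:
Alice→Judy→Mona→Liam: 8 + 9 + 22 = 39
Alice→Judy→Karl→Liam: 8 + 9 + 19 = 36
Best route has total 36.

36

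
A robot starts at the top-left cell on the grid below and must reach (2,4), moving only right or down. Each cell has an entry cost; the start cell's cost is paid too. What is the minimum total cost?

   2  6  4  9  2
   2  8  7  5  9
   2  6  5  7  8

32

Take (0,0) (1,0) (2,0) (2,1) (2,2) (2,3) (2,4) for a total of 2 + 2 + 2 + 6 + 5 + 7 + 8 = 32.
For comparison, the top-then-right route costs 40.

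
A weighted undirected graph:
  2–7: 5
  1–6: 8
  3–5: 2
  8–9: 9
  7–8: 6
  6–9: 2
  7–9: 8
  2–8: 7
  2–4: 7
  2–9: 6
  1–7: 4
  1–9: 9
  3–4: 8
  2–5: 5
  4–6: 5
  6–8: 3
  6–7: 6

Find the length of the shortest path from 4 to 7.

Comparing a few candidate routes:
4→6→1→7: 5 + 8 + 4 = 17
4→6→7: 5 + 6 = 11
4→6→8→7: 5 + 3 + 6 = 14
4→6→9→7: 5 + 2 + 8 = 15
4→2→7: 7 + 5 = 12
Shortest: 11.

11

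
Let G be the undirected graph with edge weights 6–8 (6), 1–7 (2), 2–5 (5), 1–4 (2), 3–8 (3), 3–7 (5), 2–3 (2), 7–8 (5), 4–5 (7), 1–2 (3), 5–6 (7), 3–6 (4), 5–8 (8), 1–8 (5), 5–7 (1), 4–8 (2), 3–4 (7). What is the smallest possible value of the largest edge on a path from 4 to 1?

2

Checking several routes:
4 → 8 → 3 → 2 → 1: max(2, 3, 2, 3) = 3
4 → 1: max(2) = 2
4 → 8 → 1: max(2, 5) = 5
Best route has worst link 2.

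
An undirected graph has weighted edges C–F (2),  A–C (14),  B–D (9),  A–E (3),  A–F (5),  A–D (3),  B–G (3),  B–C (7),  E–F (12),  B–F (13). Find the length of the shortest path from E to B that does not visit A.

21

Paths from E to B avoiding A:
E→F→C→B: 12 + 2 + 7 = 21
E→F→B: 12 + 13 = 25
Best route has total 21.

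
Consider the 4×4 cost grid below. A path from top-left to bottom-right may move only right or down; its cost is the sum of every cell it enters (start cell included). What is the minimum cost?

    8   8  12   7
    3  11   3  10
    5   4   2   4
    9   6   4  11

Cheapest: (0,0)→(1,0)→(2,0)→(2,1)→(2,2)→(2,3)→(3,3)
  8 + 3 + 5 + 4 + 2 + 4 + 11 = 37
(Top row then right column would cost 60.)

37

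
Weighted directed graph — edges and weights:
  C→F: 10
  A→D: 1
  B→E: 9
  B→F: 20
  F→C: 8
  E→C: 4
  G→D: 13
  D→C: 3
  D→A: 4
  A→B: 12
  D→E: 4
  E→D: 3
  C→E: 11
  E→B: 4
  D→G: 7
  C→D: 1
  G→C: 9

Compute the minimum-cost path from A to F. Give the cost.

Some routes from A to F:
A→D→G→C→F: 1 + 7 + 9 + 10 = 27
A→D→E→C→F: 1 + 4 + 4 + 10 = 19
A→D→C→F: 1 + 3 + 10 = 14
The minimum is 14.

14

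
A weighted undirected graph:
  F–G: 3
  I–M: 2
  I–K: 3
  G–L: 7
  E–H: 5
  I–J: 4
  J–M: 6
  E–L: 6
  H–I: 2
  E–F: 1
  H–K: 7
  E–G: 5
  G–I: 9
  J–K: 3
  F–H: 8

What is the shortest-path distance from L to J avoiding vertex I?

21

A few of the L→J routes:
L→G→E→H→K→J: 7 + 5 + 5 + 7 + 3 = 27
L→E→F→H→K→J: 6 + 1 + 8 + 7 + 3 = 25
L→E→H→K→J: 6 + 5 + 7 + 3 = 21
L→G→F→E→H→K→J: 7 + 3 + 1 + 5 + 7 + 3 = 26
Best route has total 21.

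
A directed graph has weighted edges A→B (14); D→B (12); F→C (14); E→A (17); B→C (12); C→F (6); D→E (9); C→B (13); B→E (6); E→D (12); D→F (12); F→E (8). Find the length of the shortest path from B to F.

18

Routes from B to F:
B → E → D → F: 6 + 12 + 12 = 30
B → C → F: 12 + 6 = 18
The minimum is 18.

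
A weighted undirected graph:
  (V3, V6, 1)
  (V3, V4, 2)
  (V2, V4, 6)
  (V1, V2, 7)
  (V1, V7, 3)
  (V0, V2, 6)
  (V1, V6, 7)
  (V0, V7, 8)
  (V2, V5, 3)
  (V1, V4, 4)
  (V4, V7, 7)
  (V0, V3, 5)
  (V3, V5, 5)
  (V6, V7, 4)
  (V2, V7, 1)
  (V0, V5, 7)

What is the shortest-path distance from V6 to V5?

6

Some routes from V6 to V5:
V6 - V3 - V4 - V1 - V7 - V2 - V5: 1 + 2 + 4 + 3 + 1 + 3 = 14
V6 - V7 - V2 - V5: 4 + 1 + 3 = 8
V6 - V3 - V4 - V2 - V5: 1 + 2 + 6 + 3 = 12
V6 - V3 - V0 - V5: 1 + 5 + 7 = 13
V6 - V3 - V5: 1 + 5 = 6
V6 - V3 - V4 - V7 - V2 - V5: 1 + 2 + 7 + 1 + 3 = 14
The minimum is 6.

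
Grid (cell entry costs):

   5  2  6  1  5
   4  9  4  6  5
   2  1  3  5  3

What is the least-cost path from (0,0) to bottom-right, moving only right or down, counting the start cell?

23

One optimal route is [0,0] [1,0] [2,0] [2,1] [2,2] [2,3] [2,4].
Its cost is 5 + 4 + 2 + 1 + 3 + 5 + 3 = 23.
(Top row then right column would cost 27.)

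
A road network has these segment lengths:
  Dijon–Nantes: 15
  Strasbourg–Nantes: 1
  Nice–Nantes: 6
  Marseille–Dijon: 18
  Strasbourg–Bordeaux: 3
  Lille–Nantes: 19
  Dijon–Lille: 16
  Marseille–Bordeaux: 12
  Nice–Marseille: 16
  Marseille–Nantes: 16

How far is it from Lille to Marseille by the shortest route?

34

A few of the Lille→Marseille routes:
Lille-Dijon-Nantes-Marseille: 16 + 15 + 16 = 47
Lille-Dijon-Nantes-Strasbourg-Bordeaux-Marseille: 16 + 15 + 1 + 3 + 12 = 47
Lille-Nantes-Nice-Marseille: 19 + 6 + 16 = 41
Lille-Nantes-Marseille: 19 + 16 = 35
Lille-Dijon-Marseille: 16 + 18 = 34
Lille-Nantes-Strasbourg-Bordeaux-Marseille: 19 + 1 + 3 + 12 = 35
Best route has total 34.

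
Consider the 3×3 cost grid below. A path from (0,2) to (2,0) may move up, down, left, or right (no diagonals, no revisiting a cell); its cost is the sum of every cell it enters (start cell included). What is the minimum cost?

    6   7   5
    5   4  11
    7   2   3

25

Cheapest: r0c2 -> r0c1 -> r1c1 -> r2c1 -> r2c0
  5 + 7 + 4 + 2 + 7 = 25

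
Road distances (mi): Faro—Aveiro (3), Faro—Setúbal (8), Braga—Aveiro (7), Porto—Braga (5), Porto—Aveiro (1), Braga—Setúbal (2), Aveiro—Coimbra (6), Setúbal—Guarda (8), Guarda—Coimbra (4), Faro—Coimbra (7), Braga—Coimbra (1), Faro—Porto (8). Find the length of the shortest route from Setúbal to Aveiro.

8

A few of the Setúbal→Aveiro routes:
Setúbal → Faro → Aveiro: 8 + 3 = 11
Setúbal → Faro → Porto → Aveiro: 8 + 8 + 1 = 17
Setúbal → Braga → Aveiro: 2 + 7 = 9
Setúbal → Braga → Coimbra → Aveiro: 2 + 1 + 6 = 9
Setúbal → Braga → Porto → Aveiro: 2 + 5 + 1 = 8
Setúbal → Braga → Coimbra → Faro → Aveiro: 2 + 1 + 7 + 3 = 13
Best route has total 8 mi.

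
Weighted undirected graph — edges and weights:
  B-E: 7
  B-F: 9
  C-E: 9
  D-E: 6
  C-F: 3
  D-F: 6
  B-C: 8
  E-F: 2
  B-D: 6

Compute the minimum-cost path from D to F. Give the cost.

Some routes from D to F:
D -> B -> E -> F: 6 + 7 + 2 = 15
D -> F: 6
D -> B -> F: 6 + 9 = 15
D -> E -> F: 6 + 2 = 8
Best route has total 6.

6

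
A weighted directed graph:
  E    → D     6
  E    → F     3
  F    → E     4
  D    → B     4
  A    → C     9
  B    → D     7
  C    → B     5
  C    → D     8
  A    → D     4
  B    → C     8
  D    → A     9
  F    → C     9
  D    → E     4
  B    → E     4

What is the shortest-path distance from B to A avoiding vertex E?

Routes from B to A avoiding E:
B → D → A: 7 + 9 = 16
B → C → D → A: 8 + 8 + 9 = 25
Best route has total 16.

16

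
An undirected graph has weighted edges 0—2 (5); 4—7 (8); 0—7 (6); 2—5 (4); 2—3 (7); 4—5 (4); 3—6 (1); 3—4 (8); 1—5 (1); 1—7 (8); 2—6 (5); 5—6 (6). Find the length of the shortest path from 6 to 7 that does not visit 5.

Paths from 6 to 7 avoiding 5:
6 → 2 → 0 → 7: 5 + 5 + 6 = 16
6 → 3 → 4 → 7: 1 + 8 + 8 = 17
6 → 3 → 2 → 0 → 7: 1 + 7 + 5 + 6 = 19
6 → 2 → 3 → 4 → 7: 5 + 7 + 8 + 8 = 28
Shortest: 16.

16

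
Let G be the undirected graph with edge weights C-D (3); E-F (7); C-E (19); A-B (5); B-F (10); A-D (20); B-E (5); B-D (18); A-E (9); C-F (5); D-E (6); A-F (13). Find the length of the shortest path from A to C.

Some routes from A to C:
A-B-E-D-C: 5 + 5 + 6 + 3 = 19
A-E-F-C: 9 + 7 + 5 = 21
A-B-F-C: 5 + 10 + 5 = 20
A-E-D-C: 9 + 6 + 3 = 18
A-B-E-F-C: 5 + 5 + 7 + 5 = 22
A-F-C: 13 + 5 = 18
The minimum is 18.

18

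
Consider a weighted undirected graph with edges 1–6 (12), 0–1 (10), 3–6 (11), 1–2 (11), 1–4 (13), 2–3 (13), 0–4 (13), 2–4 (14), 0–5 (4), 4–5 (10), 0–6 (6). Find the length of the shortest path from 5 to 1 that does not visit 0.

23

Routes from 5 to 1 avoiding 0:
5 → 4 → 1: 10 + 13 = 23
5 → 4 → 2 → 1: 10 + 14 + 11 = 35
5 → 4 → 2 → 3 → 6 → 1: 10 + 14 + 13 + 11 + 12 = 60
Shortest: 23.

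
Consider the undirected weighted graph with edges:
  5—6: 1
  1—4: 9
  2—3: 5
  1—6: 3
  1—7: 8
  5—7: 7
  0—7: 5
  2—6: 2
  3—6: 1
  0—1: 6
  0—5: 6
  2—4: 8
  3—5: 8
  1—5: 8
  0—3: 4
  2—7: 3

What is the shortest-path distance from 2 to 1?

Some routes from 2 to 1:
2-7-1: 3 + 8 = 11
2-3-6-1: 5 + 1 + 3 = 9
2-6-5-1: 2 + 1 + 8 = 11
2-6-1: 2 + 3 = 5
The minimum is 5.

5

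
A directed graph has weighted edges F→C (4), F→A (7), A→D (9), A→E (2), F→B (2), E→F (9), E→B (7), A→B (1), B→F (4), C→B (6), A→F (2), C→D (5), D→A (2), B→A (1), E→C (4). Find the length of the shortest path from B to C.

Candidate routes:
B -> A -> E -> C: 1 + 2 + 4 = 7
B -> F -> C: 4 + 4 = 8
B -> A -> E -> F -> C: 1 + 2 + 9 + 4 = 16
B -> A -> F -> C: 1 + 2 + 4 = 7
B -> F -> A -> E -> C: 4 + 7 + 2 + 4 = 17
Best route has total 7.

7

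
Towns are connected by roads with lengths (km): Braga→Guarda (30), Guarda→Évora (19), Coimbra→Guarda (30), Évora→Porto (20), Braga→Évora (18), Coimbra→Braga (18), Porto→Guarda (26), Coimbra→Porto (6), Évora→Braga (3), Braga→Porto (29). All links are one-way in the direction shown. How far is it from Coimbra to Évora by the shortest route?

Some routes from Coimbra to Évora:
Coimbra -> Braga -> Évora: 18 + 18 = 36
Coimbra -> Guarda -> Évora: 30 + 19 = 49
Coimbra -> Porto -> Guarda -> Évora: 6 + 26 + 19 = 51
Shortest: 36 km.

36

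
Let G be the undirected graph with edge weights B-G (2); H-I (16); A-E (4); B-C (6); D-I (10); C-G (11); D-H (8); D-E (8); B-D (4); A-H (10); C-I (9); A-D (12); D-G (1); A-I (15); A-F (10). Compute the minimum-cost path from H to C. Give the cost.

Checking several routes:
H→D→G→C: 8 + 1 + 11 = 20
H→D→B→C: 8 + 4 + 6 = 18
H→D→G→B→C: 8 + 1 + 2 + 6 = 17
Best route has total 17.

17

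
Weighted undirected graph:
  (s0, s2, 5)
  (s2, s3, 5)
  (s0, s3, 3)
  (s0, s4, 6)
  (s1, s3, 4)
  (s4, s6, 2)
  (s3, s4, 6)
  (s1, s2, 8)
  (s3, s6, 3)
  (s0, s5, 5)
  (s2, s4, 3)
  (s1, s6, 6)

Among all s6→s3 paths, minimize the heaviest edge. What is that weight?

3

Checking several routes:
s6-s4-s2-s0-s3: max(2, 3, 5, 3) = 5
s6-s4-s2-s3: max(2, 3, 5) = 5
s6-s3: max(3) = 3
Smallest bottleneck: 3.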